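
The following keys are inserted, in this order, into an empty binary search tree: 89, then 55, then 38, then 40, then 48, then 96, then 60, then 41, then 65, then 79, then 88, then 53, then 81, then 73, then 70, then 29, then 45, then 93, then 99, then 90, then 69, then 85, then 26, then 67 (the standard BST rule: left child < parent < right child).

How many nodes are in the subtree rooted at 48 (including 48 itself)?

4

Resulting structure (node: left, right):
  89: L=55, R=96
  55: L=38, R=60
  38: L=29, R=40
  40: L=–, R=48
  48: L=41, R=53
  96: L=93, R=99
  60: L=–, R=65
  41: L=–, R=45
  65: L=–, R=79
  79: L=73, R=88
  88: L=81, R=–
  53: L=–, R=–
  81: L=–, R=85
  73: L=70, R=–
  70: L=69, R=–
  29: L=26, R=–
  45: L=–, R=–
  93: L=90, R=–
  99: L=–, R=–
  90: L=–, R=–
  69: L=67, R=–
  85: L=–, R=–
  26: L=–, R=–
  67: L=–, R=–

Subtree rooted at 48 contains: 48, 41, 45, 53 — 4 nodes.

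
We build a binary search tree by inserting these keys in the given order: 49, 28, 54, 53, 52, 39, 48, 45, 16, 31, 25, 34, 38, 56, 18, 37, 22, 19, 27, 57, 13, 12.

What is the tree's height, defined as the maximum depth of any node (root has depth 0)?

6

Resulting structure (node: left, right):
  49: L=28, R=54
  28: L=16, R=39
  54: L=53, R=56
  53: L=52, R=–
  52: L=–, R=–
  39: L=31, R=48
  48: L=45, R=–
  45: L=–, R=–
  16: L=13, R=25
  31: L=–, R=34
  25: L=18, R=27
  34: L=–, R=38
  38: L=37, R=–
  56: L=–, R=57
  18: L=–, R=22
  37: L=–, R=–
  22: L=19, R=–
  19: L=–, R=–
  27: L=–, R=–
  57: L=–, R=–
  13: L=12, R=–
  12: L=–, R=–

The deepest node is 37 at depth 6.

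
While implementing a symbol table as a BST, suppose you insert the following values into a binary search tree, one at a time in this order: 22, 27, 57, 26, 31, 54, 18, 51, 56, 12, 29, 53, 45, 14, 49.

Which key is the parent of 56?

54

Insert 22: tree is empty, so 22 becomes the root.
Insert 27: 27 > 22 → go right. Place as right child of 22.
Insert 57: 57 > 22 → go right; 57 > 27 → go right. Place as right child of 27.
Insert 26: 26 > 22 → go right; 26 < 27 → go left. Place as left child of 27.
Insert 31: 31 > 22 → go right; 31 > 27 → go right; 31 < 57 → go left. Place as left child of 57.
Insert 54: 54 > 22 → go right; 54 > 27 → go right; 54 < 57 → go left; 54 > 31 → go right. Place as right child of 31.
Insert 18: 18 < 22 → go left. Place as left child of 22.
Insert 51: 51 > 22 → go right; 51 > 27 → go right; 51 < 57 → go left; 51 > 31 → go right; 51 < 54 → go left. Place as left child of 54.
Insert 56: 56 > 22 → go right; 56 > 27 → go right; 56 < 57 → go left; 56 > 31 → go right; 56 > 54 → go right. Place as right child of 54.
Insert 12: 12 < 22 → go left; 12 < 18 → go left. Place as left child of 18.
Insert 29: 29 > 22 → go right; 29 > 27 → go right; 29 < 57 → go left; 29 < 31 → go left. Place as left child of 31.
Insert 53: 53 > 22 → go right; 53 > 27 → go right; 53 < 57 → go left; 53 > 31 → go right; 53 < 54 → go left; 53 > 51 → go right. Place as right child of 51.
Insert 45: 45 > 22 → go right; 45 > 27 → go right; 45 < 57 → go left; 45 > 31 → go right; 45 < 54 → go left; 45 < 51 → go left. Place as left child of 51.
Insert 14: 14 < 22 → go left; 14 < 18 → go left; 14 > 12 → go right. Place as right child of 12.
Insert 49: 49 > 22 → go right; 49 > 27 → go right; 49 < 57 → go left; 49 > 31 → go right; 49 < 54 → go left; 49 < 51 → go left; 49 > 45 → go right. Place as right child of 45.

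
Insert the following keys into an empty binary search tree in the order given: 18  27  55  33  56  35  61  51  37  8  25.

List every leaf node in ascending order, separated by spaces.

18: root
27: right child of 18 (depth 1)
55: right child of 27 (depth 2)
33: left child of 55 (depth 3)
56: right child of 55 (depth 3)
35: right child of 33 (depth 4)
61: right child of 56 (depth 4)
51: right child of 35 (depth 5)
37: left child of 51 (depth 6)
8: left child of 18 (depth 1)
25: left child of 27 (depth 2)

8 25 37 61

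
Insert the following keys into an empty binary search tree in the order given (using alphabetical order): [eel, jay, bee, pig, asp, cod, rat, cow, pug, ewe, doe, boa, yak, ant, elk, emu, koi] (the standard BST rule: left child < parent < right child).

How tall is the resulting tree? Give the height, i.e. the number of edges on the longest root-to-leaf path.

Resulting structure (node: left, right):
  eel: L=bee, R=jay
  jay: L=ewe, R=pig
  bee: L=asp, R=cod
  pig: L=koi, R=rat
  asp: L=ant, R=–
  cod: L=boa, R=cow
  rat: L=pug, R=yak
  cow: L=–, R=doe
  pug: L=–, R=–
  ewe: L=elk, R=–
  doe: L=–, R=–
  boa: L=–, R=–
  yak: L=–, R=–
  ant: L=–, R=–
  elk: L=–, R=emu
  emu: L=–, R=–
  koi: L=–, R=–

The deepest node is pug at depth 4.

4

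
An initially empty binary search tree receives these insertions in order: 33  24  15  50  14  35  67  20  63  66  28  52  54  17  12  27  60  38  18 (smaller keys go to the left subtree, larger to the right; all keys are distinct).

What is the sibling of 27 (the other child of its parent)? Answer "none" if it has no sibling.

Insert 33: tree is empty, so 33 becomes the root.
Insert 24: 24 < 33 → go left. Place as left child of 33.
Insert 15: 15 < 33 → go left; 15 < 24 → go left. Place as left child of 24.
Insert 50: 50 > 33 → go right. Place as right child of 33.
Insert 14: 14 < 33 → go left; 14 < 24 → go left; 14 < 15 → go left. Place as left child of 15.
Insert 35: 35 > 33 → go right; 35 < 50 → go left. Place as left child of 50.
Insert 67: 67 > 33 → go right; 67 > 50 → go right. Place as right child of 50.
Insert 20: 20 < 33 → go left; 20 < 24 → go left; 20 > 15 → go right. Place as right child of 15.
Insert 63: 63 > 33 → go right; 63 > 50 → go right; 63 < 67 → go left. Place as left child of 67.
Insert 66: 66 > 33 → go right; 66 > 50 → go right; 66 < 67 → go left; 66 > 63 → go right. Place as right child of 63.
Insert 28: 28 < 33 → go left; 28 > 24 → go right. Place as right child of 24.
Insert 52: 52 > 33 → go right; 52 > 50 → go right; 52 < 67 → go left; 52 < 63 → go left. Place as left child of 63.
Insert 54: 54 > 33 → go right; 54 > 50 → go right; 54 < 67 → go left; 54 < 63 → go left; 54 > 52 → go right. Place as right child of 52.
Insert 17: 17 < 33 → go left; 17 < 24 → go left; 17 > 15 → go right; 17 < 20 → go left. Place as left child of 20.
Insert 12: 12 < 33 → go left; 12 < 24 → go left; 12 < 15 → go left; 12 < 14 → go left. Place as left child of 14.
Insert 27: 27 < 33 → go left; 27 > 24 → go right; 27 < 28 → go left. Place as left child of 28.
Insert 60: 60 > 33 → go right; 60 > 50 → go right; 60 < 67 → go left; 60 < 63 → go left; 60 > 52 → go right; 60 > 54 → go right. Place as right child of 54.
Insert 38: 38 > 33 → go right; 38 < 50 → go left; 38 > 35 → go right. Place as right child of 35.
Insert 18: 18 < 33 → go left; 18 < 24 → go left; 18 > 15 → go right; 18 < 20 → go left; 18 > 17 → go right. Place as right child of 17.

27's parent is 28, which has only one child.

none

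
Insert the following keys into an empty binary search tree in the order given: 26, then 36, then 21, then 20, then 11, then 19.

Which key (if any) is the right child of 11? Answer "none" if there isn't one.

Insert 26: tree is empty, so 26 becomes the root.
Insert 36: 36 > 26 → go right. Place as right child of 26.
Insert 21: 21 < 26 → go left. Place as left child of 26.
Insert 20: 20 < 26 → go left; 20 < 21 → go left. Place as left child of 21.
Insert 11: 11 < 26 → go left; 11 < 21 → go left; 11 < 20 → go left. Place as left child of 20.
Insert 19: 19 < 26 → go left; 19 < 21 → go left; 19 < 20 → go left; 19 > 11 → go right. Place as right child of 11.

19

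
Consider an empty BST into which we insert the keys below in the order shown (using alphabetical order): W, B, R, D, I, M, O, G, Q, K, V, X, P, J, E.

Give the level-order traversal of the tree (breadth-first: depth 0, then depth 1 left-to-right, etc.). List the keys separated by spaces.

Resulting structure (node: left, right):
  W: L=B, R=X
  B: L=–, R=R
  R: L=D, R=V
  D: L=–, R=I
  I: L=G, R=M
  M: L=K, R=O
  O: L=–, R=Q
  G: L=E, R=–
  Q: L=P, R=–
  K: L=J, R=–
  V: L=–, R=–
  X: L=–, R=–
  P: L=–, R=–
  J: L=–, R=–
  E: L=–, R=–

W B X R D V I G M E K O J Q P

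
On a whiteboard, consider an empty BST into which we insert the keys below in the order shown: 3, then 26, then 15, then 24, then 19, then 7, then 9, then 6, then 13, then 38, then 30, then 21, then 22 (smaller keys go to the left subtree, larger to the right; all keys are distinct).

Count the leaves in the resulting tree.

4

3: root
26: right child of 3 (depth 1)
15: left child of 26 (depth 2)
24: right child of 15 (depth 3)
19: left child of 24 (depth 4)
7: left child of 15 (depth 3)
9: right child of 7 (depth 4)
6: left child of 7 (depth 4)
13: right child of 9 (depth 5)
38: right child of 26 (depth 2)
30: left child of 38 (depth 3)
21: right child of 19 (depth 5)
22: right child of 21 (depth 6)

Leaves: 6, 13, 22, 30 — 4 in total.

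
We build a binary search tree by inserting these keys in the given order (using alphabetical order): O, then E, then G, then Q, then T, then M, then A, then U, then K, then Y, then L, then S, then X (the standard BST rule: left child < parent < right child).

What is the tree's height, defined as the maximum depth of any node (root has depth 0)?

Insert O: tree is empty, so O becomes the root.
Insert E: E < O → go left. Place as left child of O.
Insert G: G < O → go left; G > E → go right. Place as right child of E.
Insert Q: Q > O → go right. Place as right child of O.
Insert T: T > O → go right; T > Q → go right. Place as right child of Q.
Insert M: M < O → go left; M > E → go right; M > G → go right. Place as right child of G.
Insert A: A < O → go left; A < E → go left. Place as left child of E.
Insert U: U > O → go right; U > Q → go right; U > T → go right. Place as right child of T.
Insert K: K < O → go left; K > E → go right; K > G → go right; K < M → go left. Place as left child of M.
Insert Y: Y > O → go right; Y > Q → go right; Y > T → go right; Y > U → go right. Place as right child of U.
Insert L: L < O → go left; L > E → go right; L > G → go right; L < M → go left; L > K → go right. Place as right child of K.
Insert S: S > O → go right; S > Q → go right; S < T → go left. Place as left child of T.
Insert X: X > O → go right; X > Q → go right; X > T → go right; X > U → go right; X < Y → go left. Place as left child of Y.

The deepest node is L at depth 5.

5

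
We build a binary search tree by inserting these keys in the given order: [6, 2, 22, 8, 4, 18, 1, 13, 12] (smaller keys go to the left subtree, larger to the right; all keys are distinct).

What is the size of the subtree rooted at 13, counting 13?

2

Insert 6: tree is empty, so 6 becomes the root.
Insert 2: 2 < 6 → go left. Place as left child of 6.
Insert 22: 22 > 6 → go right. Place as right child of 6.
Insert 8: 8 > 6 → go right; 8 < 22 → go left. Place as left child of 22.
Insert 4: 4 < 6 → go left; 4 > 2 → go right. Place as right child of 2.
Insert 18: 18 > 6 → go right; 18 < 22 → go left; 18 > 8 → go right. Place as right child of 8.
Insert 1: 1 < 6 → go left; 1 < 2 → go left. Place as left child of 2.
Insert 13: 13 > 6 → go right; 13 < 22 → go left; 13 > 8 → go right; 13 < 18 → go left. Place as left child of 18.
Insert 12: 12 > 6 → go right; 12 < 22 → go left; 12 > 8 → go right; 12 < 18 → go left; 12 < 13 → go left. Place as left child of 13.

Subtree rooted at 13 contains: 13, 12 — 2 nodes.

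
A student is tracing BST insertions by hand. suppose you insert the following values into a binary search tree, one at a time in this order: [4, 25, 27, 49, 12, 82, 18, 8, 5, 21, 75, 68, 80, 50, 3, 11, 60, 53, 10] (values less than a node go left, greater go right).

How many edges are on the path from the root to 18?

3

Insert 4: tree is empty, so 4 becomes the root.
Insert 25: 25 > 4 → go right. Place as right child of 4.
Insert 27: 27 > 4 → go right; 27 > 25 → go right. Place as right child of 25.
Insert 49: 49 > 4 → go right; 49 > 25 → go right; 49 > 27 → go right. Place as right child of 27.
Insert 12: 12 > 4 → go right; 12 < 25 → go left. Place as left child of 25.
Insert 82: 82 > 4 → go right; 82 > 25 → go right; 82 > 27 → go right; 82 > 49 → go right. Place as right child of 49.
Insert 18: 18 > 4 → go right; 18 < 25 → go left; 18 > 12 → go right. Place as right child of 12.
Insert 8: 8 > 4 → go right; 8 < 25 → go left; 8 < 12 → go left. Place as left child of 12.
Insert 5: 5 > 4 → go right; 5 < 25 → go left; 5 < 12 → go left; 5 < 8 → go left. Place as left child of 8.
Insert 21: 21 > 4 → go right; 21 < 25 → go left; 21 > 12 → go right; 21 > 18 → go right. Place as right child of 18.
Insert 75: 75 > 4 → go right; 75 > 25 → go right; 75 > 27 → go right; 75 > 49 → go right; 75 < 82 → go left. Place as left child of 82.
Insert 68: 68 > 4 → go right; 68 > 25 → go right; 68 > 27 → go right; 68 > 49 → go right; 68 < 82 → go left; 68 < 75 → go left. Place as left child of 75.
Insert 80: 80 > 4 → go right; 80 > 25 → go right; 80 > 27 → go right; 80 > 49 → go right; 80 < 82 → go left; 80 > 75 → go right. Place as right child of 75.
Insert 50: 50 > 4 → go right; 50 > 25 → go right; 50 > 27 → go right; 50 > 49 → go right; 50 < 82 → go left; 50 < 75 → go left; 50 < 68 → go left. Place as left child of 68.
Insert 3: 3 < 4 → go left. Place as left child of 4.
Insert 11: 11 > 4 → go right; 11 < 25 → go left; 11 < 12 → go left; 11 > 8 → go right. Place as right child of 8.
Insert 60: 60 > 4 → go right; 60 > 25 → go right; 60 > 27 → go right; 60 > 49 → go right; 60 < 82 → go left; 60 < 75 → go left; 60 < 68 → go left; 60 > 50 → go right. Place as right child of 50.
Insert 53: 53 > 4 → go right; 53 > 25 → go right; 53 > 27 → go right; 53 > 49 → go right; 53 < 82 → go left; 53 < 75 → go left; 53 < 68 → go left; 53 > 50 → go right; 53 < 60 → go left. Place as left child of 60.
Insert 10: 10 > 4 → go right; 10 < 25 → go left; 10 < 12 → go left; 10 > 8 → go right; 10 < 11 → go left. Place as left child of 11.

Path to 18: 4 → 25 → 12 → 18, which is 3 edges.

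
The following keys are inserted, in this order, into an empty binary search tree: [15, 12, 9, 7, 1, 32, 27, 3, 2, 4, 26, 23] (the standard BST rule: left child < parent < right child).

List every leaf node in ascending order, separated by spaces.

2 4 23

Resulting structure (node: left, right):
  15: L=12, R=32
  12: L=9, R=–
  9: L=7, R=–
  7: L=1, R=–
  1: L=–, R=3
  32: L=27, R=–
  27: L=26, R=–
  3: L=2, R=4
  2: L=–, R=–
  4: L=–, R=–
  26: L=23, R=–
  23: L=–, R=–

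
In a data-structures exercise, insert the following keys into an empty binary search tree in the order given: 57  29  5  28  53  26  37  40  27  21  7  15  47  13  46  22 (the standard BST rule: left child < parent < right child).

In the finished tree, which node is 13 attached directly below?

57: root
29: left child of 57 (depth 1)
5: left child of 29 (depth 2)
28: right child of 5 (depth 3)
53: right child of 29 (depth 2)
26: left child of 28 (depth 4)
37: left child of 53 (depth 3)
40: right child of 37 (depth 4)
27: right child of 26 (depth 5)
21: left child of 26 (depth 5)
7: left child of 21 (depth 6)
15: right child of 7 (depth 7)
47: right child of 40 (depth 5)
13: left child of 15 (depth 8)
46: left child of 47 (depth 6)
22: right child of 21 (depth 6)

15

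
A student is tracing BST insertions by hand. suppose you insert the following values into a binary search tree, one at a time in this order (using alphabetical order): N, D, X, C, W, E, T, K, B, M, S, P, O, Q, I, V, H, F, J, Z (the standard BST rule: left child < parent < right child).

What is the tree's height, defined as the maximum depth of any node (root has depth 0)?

6

Resulting structure (node: left, right):
  N: L=D, R=X
  D: L=C, R=E
  X: L=W, R=Z
  C: L=B, R=–
  W: L=T, R=–
  E: L=–, R=K
  T: L=S, R=V
  K: L=I, R=M
  B: L=–, R=–
  M: L=–, R=–
  S: L=P, R=–
  P: L=O, R=Q
  O: L=–, R=–
  Q: L=–, R=–
  I: L=H, R=J
  V: L=–, R=–
  H: L=F, R=–
  F: L=–, R=–
  J: L=–, R=–
  Z: L=–, R=–

The deepest node is O at depth 6.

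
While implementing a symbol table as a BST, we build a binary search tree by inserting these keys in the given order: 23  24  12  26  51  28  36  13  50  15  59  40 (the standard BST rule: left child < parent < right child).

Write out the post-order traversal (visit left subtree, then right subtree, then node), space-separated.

23: root
24: right child of 23 (depth 1)
12: left child of 23 (depth 1)
26: right child of 24 (depth 2)
51: right child of 26 (depth 3)
28: left child of 51 (depth 4)
36: right child of 28 (depth 5)
13: right child of 12 (depth 2)
50: right child of 36 (depth 6)
15: right child of 13 (depth 3)
59: right child of 51 (depth 4)
40: left child of 50 (depth 7)

15 13 12 40 50 36 28 59 51 26 24 23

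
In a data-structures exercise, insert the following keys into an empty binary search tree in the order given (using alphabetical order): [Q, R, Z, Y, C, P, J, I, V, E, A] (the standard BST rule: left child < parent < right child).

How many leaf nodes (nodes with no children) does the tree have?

Insert Q: tree is empty, so Q becomes the root.
Insert R: R > Q → go right. Place as right child of Q.
Insert Z: Z > Q → go right; Z > R → go right. Place as right child of R.
Insert Y: Y > Q → go right; Y > R → go right; Y < Z → go left. Place as left child of Z.
Insert C: C < Q → go left. Place as left child of Q.
Insert P: P < Q → go left; P > C → go right. Place as right child of C.
Insert J: J < Q → go left; J > C → go right; J < P → go left. Place as left child of P.
Insert I: I < Q → go left; I > C → go right; I < P → go left; I < J → go left. Place as left child of J.
Insert V: V > Q → go right; V > R → go right; V < Z → go left; V < Y → go left. Place as left child of Y.
Insert E: E < Q → go left; E > C → go right; E < P → go left; E < J → go left; E < I → go left. Place as left child of I.
Insert A: A < Q → go left; A < C → go left. Place as left child of C.

Leaves: A, E, V — 3 in total.

3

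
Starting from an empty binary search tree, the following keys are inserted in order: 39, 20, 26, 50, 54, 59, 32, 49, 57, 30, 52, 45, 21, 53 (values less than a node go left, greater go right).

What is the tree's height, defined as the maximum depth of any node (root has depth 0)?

4

Insert 39: tree is empty, so 39 becomes the root.
Insert 20: 20 < 39 → go left. Place as left child of 39.
Insert 26: 26 < 39 → go left; 26 > 20 → go right. Place as right child of 20.
Insert 50: 50 > 39 → go right. Place as right child of 39.
Insert 54: 54 > 39 → go right; 54 > 50 → go right. Place as right child of 50.
Insert 59: 59 > 39 → go right; 59 > 50 → go right; 59 > 54 → go right. Place as right child of 54.
Insert 32: 32 < 39 → go left; 32 > 20 → go right; 32 > 26 → go right. Place as right child of 26.
Insert 49: 49 > 39 → go right; 49 < 50 → go left. Place as left child of 50.
Insert 57: 57 > 39 → go right; 57 > 50 → go right; 57 > 54 → go right; 57 < 59 → go left. Place as left child of 59.
Insert 30: 30 < 39 → go left; 30 > 20 → go right; 30 > 26 → go right; 30 < 32 → go left. Place as left child of 32.
Insert 52: 52 > 39 → go right; 52 > 50 → go right; 52 < 54 → go left. Place as left child of 54.
Insert 45: 45 > 39 → go right; 45 < 50 → go left; 45 < 49 → go left. Place as left child of 49.
Insert 21: 21 < 39 → go left; 21 > 20 → go right; 21 < 26 → go left. Place as left child of 26.
Insert 53: 53 > 39 → go right; 53 > 50 → go right; 53 < 54 → go left; 53 > 52 → go right. Place as right child of 52.

The deepest node is 57 at depth 4.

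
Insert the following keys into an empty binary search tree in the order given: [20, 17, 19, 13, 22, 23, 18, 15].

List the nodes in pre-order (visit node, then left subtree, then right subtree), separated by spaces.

20: root
17: left child of 20 (depth 1)
19: right child of 17 (depth 2)
13: left child of 17 (depth 2)
22: right child of 20 (depth 1)
23: right child of 22 (depth 2)
18: left child of 19 (depth 3)
15: right child of 13 (depth 3)

20 17 13 15 19 18 22 23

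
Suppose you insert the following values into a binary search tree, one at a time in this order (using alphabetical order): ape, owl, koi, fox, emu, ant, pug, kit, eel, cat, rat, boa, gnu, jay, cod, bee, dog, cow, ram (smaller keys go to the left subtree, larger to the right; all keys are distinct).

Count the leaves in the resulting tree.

5

Insert ape: tree is empty, so ape becomes the root.
Insert owl: owl > ape → go right. Place as right child of ape.
Insert koi: koi > ape → go right; koi < owl → go left. Place as left child of owl.
Insert fox: fox > ape → go right; fox < owl → go left; fox < koi → go left. Place as left child of koi.
Insert emu: emu > ape → go right; emu < owl → go left; emu < koi → go left; emu < fox → go left. Place as left child of fox.
Insert ant: ant < ape → go left. Place as left child of ape.
Insert pug: pug > ape → go right; pug > owl → go right. Place as right child of owl.
Insert kit: kit > ape → go right; kit < owl → go left; kit < koi → go left; kit > fox → go right. Place as right child of fox.
Insert eel: eel > ape → go right; eel < owl → go left; eel < koi → go left; eel < fox → go left; eel < emu → go left. Place as left child of emu.
Insert cat: cat > ape → go right; cat < owl → go left; cat < koi → go left; cat < fox → go left; cat < emu → go left; cat < eel → go left. Place as left child of eel.
Insert rat: rat > ape → go right; rat > owl → go right; rat > pug → go right. Place as right child of pug.
Insert boa: boa > ape → go right; boa < owl → go left; boa < koi → go left; boa < fox → go left; boa < emu → go left; boa < eel → go left; boa < cat → go left. Place as left child of cat.
Insert gnu: gnu > ape → go right; gnu < owl → go left; gnu < koi → go left; gnu > fox → go right; gnu < kit → go left. Place as left child of kit.
Insert jay: jay > ape → go right; jay < owl → go left; jay < koi → go left; jay > fox → go right; jay < kit → go left; jay > gnu → go right. Place as right child of gnu.
Insert cod: cod > ape → go right; cod < owl → go left; cod < koi → go left; cod < fox → go left; cod < emu → go left; cod < eel → go left; cod > cat → go right. Place as right child of cat.
Insert bee: bee > ape → go right; bee < owl → go left; bee < koi → go left; bee < fox → go left; bee < emu → go left; bee < eel → go left; bee < cat → go left; bee < boa → go left. Place as left child of boa.
Insert dog: dog > ape → go right; dog < owl → go left; dog < koi → go left; dog < fox → go left; dog < emu → go left; dog < eel → go left; dog > cat → go right; dog > cod → go right. Place as right child of cod.
Insert cow: cow > ape → go right; cow < owl → go left; cow < koi → go left; cow < fox → go left; cow < emu → go left; cow < eel → go left; cow > cat → go right; cow > cod → go right; cow < dog → go left. Place as left child of dog.
Insert ram: ram > ape → go right; ram > owl → go right; ram > pug → go right; ram < rat → go left. Place as left child of rat.

Leaves: ant, bee, cow, jay, ram — 5 in total.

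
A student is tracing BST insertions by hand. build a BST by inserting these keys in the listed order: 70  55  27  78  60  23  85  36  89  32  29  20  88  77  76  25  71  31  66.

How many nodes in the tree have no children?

6

Insert 70: tree is empty, so 70 becomes the root.
Insert 55: 55 < 70 → go left. Place as left child of 70.
Insert 27: 27 < 70 → go left; 27 < 55 → go left. Place as left child of 55.
Insert 78: 78 > 70 → go right. Place as right child of 70.
Insert 60: 60 < 70 → go left; 60 > 55 → go right. Place as right child of 55.
Insert 23: 23 < 70 → go left; 23 < 55 → go left; 23 < 27 → go left. Place as left child of 27.
Insert 85: 85 > 70 → go right; 85 > 78 → go right. Place as right child of 78.
Insert 36: 36 < 70 → go left; 36 < 55 → go left; 36 > 27 → go right. Place as right child of 27.
Insert 89: 89 > 70 → go right; 89 > 78 → go right; 89 > 85 → go right. Place as right child of 85.
Insert 32: 32 < 70 → go left; 32 < 55 → go left; 32 > 27 → go right; 32 < 36 → go left. Place as left child of 36.
Insert 29: 29 < 70 → go left; 29 < 55 → go left; 29 > 27 → go right; 29 < 36 → go left; 29 < 32 → go left. Place as left child of 32.
Insert 20: 20 < 70 → go left; 20 < 55 → go left; 20 < 27 → go left; 20 < 23 → go left. Place as left child of 23.
Insert 88: 88 > 70 → go right; 88 > 78 → go right; 88 > 85 → go right; 88 < 89 → go left. Place as left child of 89.
Insert 77: 77 > 70 → go right; 77 < 78 → go left. Place as left child of 78.
Insert 76: 76 > 70 → go right; 76 < 78 → go left; 76 < 77 → go left. Place as left child of 77.
Insert 25: 25 < 70 → go left; 25 < 55 → go left; 25 < 27 → go left; 25 > 23 → go right. Place as right child of 23.
Insert 71: 71 > 70 → go right; 71 < 78 → go left; 71 < 77 → go left; 71 < 76 → go left. Place as left child of 76.
Insert 31: 31 < 70 → go left; 31 < 55 → go left; 31 > 27 → go right; 31 < 36 → go left; 31 < 32 → go left; 31 > 29 → go right. Place as right child of 29.
Insert 66: 66 < 70 → go left; 66 > 55 → go right; 66 > 60 → go right. Place as right child of 60.

Leaves: 20, 25, 31, 66, 71, 88 — 6 in total.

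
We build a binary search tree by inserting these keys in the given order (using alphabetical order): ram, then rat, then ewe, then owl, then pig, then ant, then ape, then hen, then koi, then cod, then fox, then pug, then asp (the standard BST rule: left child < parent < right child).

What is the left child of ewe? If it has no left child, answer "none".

ant

Resulting structure (node: left, right):
  ram: L=ewe, R=rat
  rat: L=–, R=–
  ewe: L=ant, R=owl
  owl: L=hen, R=pig
  pig: L=–, R=pug
  ant: L=–, R=ape
  ape: L=–, R=cod
  hen: L=fox, R=koi
  koi: L=–, R=–
  cod: L=asp, R=–
  fox: L=–, R=–
  pug: L=–, R=–
  asp: L=–, R=–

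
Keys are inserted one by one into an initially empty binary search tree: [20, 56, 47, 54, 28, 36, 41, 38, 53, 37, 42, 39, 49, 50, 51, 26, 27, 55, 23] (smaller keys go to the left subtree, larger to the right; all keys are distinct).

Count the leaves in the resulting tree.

Insert 20: tree is empty, so 20 becomes the root.
Insert 56: 56 > 20 → go right. Place as right child of 20.
Insert 47: 47 > 20 → go right; 47 < 56 → go left. Place as left child of 56.
Insert 54: 54 > 20 → go right; 54 < 56 → go left; 54 > 47 → go right. Place as right child of 47.
Insert 28: 28 > 20 → go right; 28 < 56 → go left; 28 < 47 → go left. Place as left child of 47.
Insert 36: 36 > 20 → go right; 36 < 56 → go left; 36 < 47 → go left; 36 > 28 → go right. Place as right child of 28.
Insert 41: 41 > 20 → go right; 41 < 56 → go left; 41 < 47 → go left; 41 > 28 → go right; 41 > 36 → go right. Place as right child of 36.
Insert 38: 38 > 20 → go right; 38 < 56 → go left; 38 < 47 → go left; 38 > 28 → go right; 38 > 36 → go right; 38 < 41 → go left. Place as left child of 41.
Insert 53: 53 > 20 → go right; 53 < 56 → go left; 53 > 47 → go right; 53 < 54 → go left. Place as left child of 54.
Insert 37: 37 > 20 → go right; 37 < 56 → go left; 37 < 47 → go left; 37 > 28 → go right; 37 > 36 → go right; 37 < 41 → go left; 37 < 38 → go left. Place as left child of 38.
Insert 42: 42 > 20 → go right; 42 < 56 → go left; 42 < 47 → go left; 42 > 28 → go right; 42 > 36 → go right; 42 > 41 → go right. Place as right child of 41.
Insert 39: 39 > 20 → go right; 39 < 56 → go left; 39 < 47 → go left; 39 > 28 → go right; 39 > 36 → go right; 39 < 41 → go left; 39 > 38 → go right. Place as right child of 38.
Insert 49: 49 > 20 → go right; 49 < 56 → go left; 49 > 47 → go right; 49 < 54 → go left; 49 < 53 → go left. Place as left child of 53.
Insert 50: 50 > 20 → go right; 50 < 56 → go left; 50 > 47 → go right; 50 < 54 → go left; 50 < 53 → go left; 50 > 49 → go right. Place as right child of 49.
Insert 51: 51 > 20 → go right; 51 < 56 → go left; 51 > 47 → go right; 51 < 54 → go left; 51 < 53 → go left; 51 > 49 → go right; 51 > 50 → go right. Place as right child of 50.
Insert 26: 26 > 20 → go right; 26 < 56 → go left; 26 < 47 → go left; 26 < 28 → go left. Place as left child of 28.
Insert 27: 27 > 20 → go right; 27 < 56 → go left; 27 < 47 → go left; 27 < 28 → go left; 27 > 26 → go right. Place as right child of 26.
Insert 55: 55 > 20 → go right; 55 < 56 → go left; 55 > 47 → go right; 55 > 54 → go right. Place as right child of 54.
Insert 23: 23 > 20 → go right; 23 < 56 → go left; 23 < 47 → go left; 23 < 28 → go left; 23 < 26 → go left. Place as left child of 26.

Leaves: 23, 27, 37, 39, 42, 51, 55 — 7 in total.

7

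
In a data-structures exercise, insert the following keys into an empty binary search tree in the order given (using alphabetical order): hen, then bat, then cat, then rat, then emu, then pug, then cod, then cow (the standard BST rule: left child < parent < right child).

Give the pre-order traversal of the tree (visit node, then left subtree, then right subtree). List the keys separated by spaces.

hen bat cat emu cod cow rat pug

Insert hen: tree is empty, so hen becomes the root.
Insert bat: bat < hen → go left. Place as left child of hen.
Insert cat: cat < hen → go left; cat > bat → go right. Place as right child of bat.
Insert rat: rat > hen → go right. Place as right child of hen.
Insert emu: emu < hen → go left; emu > bat → go right; emu > cat → go right. Place as right child of cat.
Insert pug: pug > hen → go right; pug < rat → go left. Place as left child of rat.
Insert cod: cod < hen → go left; cod > bat → go right; cod > cat → go right; cod < emu → go left. Place as left child of emu.
Insert cow: cow < hen → go left; cow > bat → go right; cow > cat → go right; cow < emu → go left; cow > cod → go right. Place as right child of cod.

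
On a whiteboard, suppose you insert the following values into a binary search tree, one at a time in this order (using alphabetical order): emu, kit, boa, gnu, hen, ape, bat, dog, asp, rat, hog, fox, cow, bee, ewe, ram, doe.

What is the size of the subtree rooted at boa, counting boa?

8

emu: root
kit: right child of emu (depth 1)
boa: left child of emu (depth 1)
gnu: left child of kit (depth 2)
hen: right child of gnu (depth 3)
ape: left child of boa (depth 2)
bat: right child of ape (depth 3)
dog: right child of boa (depth 2)
asp: left child of bat (depth 4)
rat: right child of kit (depth 2)
hog: right child of hen (depth 4)
fox: left child of gnu (depth 3)
cow: left child of dog (depth 3)
bee: right child of bat (depth 4)
ewe: left child of fox (depth 4)
ram: left child of rat (depth 3)
doe: right child of cow (depth 4)

Subtree rooted at boa contains: boa, ape, bat, asp, bee, dog, cow, doe — 8 nodes.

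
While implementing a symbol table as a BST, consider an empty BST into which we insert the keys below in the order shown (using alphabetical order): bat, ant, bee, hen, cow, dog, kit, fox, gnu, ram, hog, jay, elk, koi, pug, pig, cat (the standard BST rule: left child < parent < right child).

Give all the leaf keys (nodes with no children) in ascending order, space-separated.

bat: root
ant: left child of bat (depth 1)
bee: right child of bat (depth 1)
hen: right child of bee (depth 2)
cow: left child of hen (depth 3)
dog: right child of cow (depth 4)
kit: right child of hen (depth 3)
fox: right child of dog (depth 5)
gnu: right child of fox (depth 6)
ram: right child of kit (depth 4)
hog: left child of kit (depth 4)
jay: right child of hog (depth 5)
elk: left child of fox (depth 6)
koi: left child of ram (depth 5)
pug: right child of koi (depth 6)
pig: left child of pug (depth 7)
cat: left child of cow (depth 4)

ant cat elk gnu jay pig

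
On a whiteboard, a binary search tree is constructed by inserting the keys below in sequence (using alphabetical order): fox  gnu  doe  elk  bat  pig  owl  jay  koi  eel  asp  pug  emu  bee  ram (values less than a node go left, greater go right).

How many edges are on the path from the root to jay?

Insert fox: tree is empty, so fox becomes the root.
Insert gnu: gnu > fox → go right. Place as right child of fox.
Insert doe: doe < fox → go left. Place as left child of fox.
Insert elk: elk < fox → go left; elk > doe → go right. Place as right child of doe.
Insert bat: bat < fox → go left; bat < doe → go left. Place as left child of doe.
Insert pig: pig > fox → go right; pig > gnu → go right. Place as right child of gnu.
Insert owl: owl > fox → go right; owl > gnu → go right; owl < pig → go left. Place as left child of pig.
Insert jay: jay > fox → go right; jay > gnu → go right; jay < pig → go left; jay < owl → go left. Place as left child of owl.
Insert koi: koi > fox → go right; koi > gnu → go right; koi < pig → go left; koi < owl → go left; koi > jay → go right. Place as right child of jay.
Insert eel: eel < fox → go left; eel > doe → go right; eel < elk → go left. Place as left child of elk.
Insert asp: asp < fox → go left; asp < doe → go left; asp < bat → go left. Place as left child of bat.
Insert pug: pug > fox → go right; pug > gnu → go right; pug > pig → go right. Place as right child of pig.
Insert emu: emu < fox → go left; emu > doe → go right; emu > elk → go right. Place as right child of elk.
Insert bee: bee < fox → go left; bee < doe → go left; bee > bat → go right. Place as right child of bat.
Insert ram: ram > fox → go right; ram > gnu → go right; ram > pig → go right; ram > pug → go right. Place as right child of pug.

Path to jay: fox → gnu → pig → owl → jay, which is 4 edges.

4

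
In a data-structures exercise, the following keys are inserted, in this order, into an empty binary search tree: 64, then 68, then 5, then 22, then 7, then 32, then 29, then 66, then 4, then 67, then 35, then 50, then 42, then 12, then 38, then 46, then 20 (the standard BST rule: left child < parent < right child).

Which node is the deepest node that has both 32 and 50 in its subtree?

64: root
68: right child of 64 (depth 1)
5: left child of 64 (depth 1)
22: right child of 5 (depth 2)
7: left child of 22 (depth 3)
32: right child of 22 (depth 3)
29: left child of 32 (depth 4)
66: left child of 68 (depth 2)
4: left child of 5 (depth 2)
67: right child of 66 (depth 3)
35: right child of 32 (depth 4)
50: right child of 35 (depth 5)
42: left child of 50 (depth 6)
12: right child of 7 (depth 4)
38: left child of 42 (depth 7)
46: right child of 42 (depth 7)
20: right child of 12 (depth 5)

Path to 32: 64 → 5 → 22 → 32
Path to 50: 64 → 5 → 22 → 32 → 35 → 50
32 lies on both paths and is an ancestor of the other node.

32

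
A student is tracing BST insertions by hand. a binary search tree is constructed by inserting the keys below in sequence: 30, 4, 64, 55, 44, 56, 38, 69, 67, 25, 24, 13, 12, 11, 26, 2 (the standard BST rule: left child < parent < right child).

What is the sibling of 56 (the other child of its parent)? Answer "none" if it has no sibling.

44

Insert 30: tree is empty, so 30 becomes the root.
Insert 4: 4 < 30 → go left. Place as left child of 30.
Insert 64: 64 > 30 → go right. Place as right child of 30.
Insert 55: 55 > 30 → go right; 55 < 64 → go left. Place as left child of 64.
Insert 44: 44 > 30 → go right; 44 < 64 → go left; 44 < 55 → go left. Place as left child of 55.
Insert 56: 56 > 30 → go right; 56 < 64 → go left; 56 > 55 → go right. Place as right child of 55.
Insert 38: 38 > 30 → go right; 38 < 64 → go left; 38 < 55 → go left; 38 < 44 → go left. Place as left child of 44.
Insert 69: 69 > 30 → go right; 69 > 64 → go right. Place as right child of 64.
Insert 67: 67 > 30 → go right; 67 > 64 → go right; 67 < 69 → go left. Place as left child of 69.
Insert 25: 25 < 30 → go left; 25 > 4 → go right. Place as right child of 4.
Insert 24: 24 < 30 → go left; 24 > 4 → go right; 24 < 25 → go left. Place as left child of 25.
Insert 13: 13 < 30 → go left; 13 > 4 → go right; 13 < 25 → go left; 13 < 24 → go left. Place as left child of 24.
Insert 12: 12 < 30 → go left; 12 > 4 → go right; 12 < 25 → go left; 12 < 24 → go left; 12 < 13 → go left. Place as left child of 13.
Insert 11: 11 < 30 → go left; 11 > 4 → go right; 11 < 25 → go left; 11 < 24 → go left; 11 < 13 → go left; 11 < 12 → go left. Place as left child of 12.
Insert 26: 26 < 30 → go left; 26 > 4 → go right; 26 > 25 → go right. Place as right child of 25.
Insert 2: 2 < 30 → go left; 2 < 4 → go left. Place as left child of 4.

56's parent is 55; the other child of 55 is 44.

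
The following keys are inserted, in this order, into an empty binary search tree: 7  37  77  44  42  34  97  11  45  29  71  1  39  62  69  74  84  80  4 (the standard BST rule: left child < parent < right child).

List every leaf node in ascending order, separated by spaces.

Insert 7: tree is empty, so 7 becomes the root.
Insert 37: 37 > 7 → go right. Place as right child of 7.
Insert 77: 77 > 7 → go right; 77 > 37 → go right. Place as right child of 37.
Insert 44: 44 > 7 → go right; 44 > 37 → go right; 44 < 77 → go left. Place as left child of 77.
Insert 42: 42 > 7 → go right; 42 > 37 → go right; 42 < 77 → go left; 42 < 44 → go left. Place as left child of 44.
Insert 34: 34 > 7 → go right; 34 < 37 → go left. Place as left child of 37.
Insert 97: 97 > 7 → go right; 97 > 37 → go right; 97 > 77 → go right. Place as right child of 77.
Insert 11: 11 > 7 → go right; 11 < 37 → go left; 11 < 34 → go left. Place as left child of 34.
Insert 45: 45 > 7 → go right; 45 > 37 → go right; 45 < 77 → go left; 45 > 44 → go right. Place as right child of 44.
Insert 29: 29 > 7 → go right; 29 < 37 → go left; 29 < 34 → go left; 29 > 11 → go right. Place as right child of 11.
Insert 71: 71 > 7 → go right; 71 > 37 → go right; 71 < 77 → go left; 71 > 44 → go right; 71 > 45 → go right. Place as right child of 45.
Insert 1: 1 < 7 → go left. Place as left child of 7.
Insert 39: 39 > 7 → go right; 39 > 37 → go right; 39 < 77 → go left; 39 < 44 → go left; 39 < 42 → go left. Place as left child of 42.
Insert 62: 62 > 7 → go right; 62 > 37 → go right; 62 < 77 → go left; 62 > 44 → go right; 62 > 45 → go right; 62 < 71 → go left. Place as left child of 71.
Insert 69: 69 > 7 → go right; 69 > 37 → go right; 69 < 77 → go left; 69 > 44 → go right; 69 > 45 → go right; 69 < 71 → go left; 69 > 62 → go right. Place as right child of 62.
Insert 74: 74 > 7 → go right; 74 > 37 → go right; 74 < 77 → go left; 74 > 44 → go right; 74 > 45 → go right; 74 > 71 → go right. Place as right child of 71.
Insert 84: 84 > 7 → go right; 84 > 37 → go right; 84 > 77 → go right; 84 < 97 → go left. Place as left child of 97.
Insert 80: 80 > 7 → go right; 80 > 37 → go right; 80 > 77 → go right; 80 < 97 → go left; 80 < 84 → go left. Place as left child of 84.
Insert 4: 4 < 7 → go left; 4 > 1 → go right. Place as right child of 1.

4 29 39 69 74 80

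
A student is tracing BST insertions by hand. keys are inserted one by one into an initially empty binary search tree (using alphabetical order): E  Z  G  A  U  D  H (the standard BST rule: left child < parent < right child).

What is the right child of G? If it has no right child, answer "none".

Insert E: tree is empty, so E becomes the root.
Insert Z: Z > E → go right. Place as right child of E.
Insert G: G > E → go right; G < Z → go left. Place as left child of Z.
Insert A: A < E → go left. Place as left child of E.
Insert U: U > E → go right; U < Z → go left; U > G → go right. Place as right child of G.
Insert D: D < E → go left; D > A → go right. Place as right child of A.
Insert H: H > E → go right; H < Z → go left; H > G → go right; H < U → go left. Place as left child of U.

U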